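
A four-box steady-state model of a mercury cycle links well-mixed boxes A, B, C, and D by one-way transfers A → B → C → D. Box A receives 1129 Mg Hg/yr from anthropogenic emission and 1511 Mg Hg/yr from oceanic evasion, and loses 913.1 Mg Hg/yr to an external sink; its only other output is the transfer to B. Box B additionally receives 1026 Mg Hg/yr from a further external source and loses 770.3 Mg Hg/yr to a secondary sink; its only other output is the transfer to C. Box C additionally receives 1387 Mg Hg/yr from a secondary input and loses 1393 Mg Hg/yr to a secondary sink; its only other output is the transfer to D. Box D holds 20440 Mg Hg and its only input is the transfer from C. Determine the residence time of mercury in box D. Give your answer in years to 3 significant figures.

Box A: F(A→B) = (1129 + 1511) − 913.1 = 1726.9 Mg Hg/yr.
Box B: F(B→C) = (1726.9 + 1026) − 770.3 = 1982.6 Mg Hg/yr.
Box C: F(C→D) = (1982.6 + 1387) − 1393 = 1976.6 Mg Hg/yr.
Box D throughput = its input = 1976.6 Mg Hg/yr; τ = 20440 / 1976.6 = 10.34 yr.

10.3 yr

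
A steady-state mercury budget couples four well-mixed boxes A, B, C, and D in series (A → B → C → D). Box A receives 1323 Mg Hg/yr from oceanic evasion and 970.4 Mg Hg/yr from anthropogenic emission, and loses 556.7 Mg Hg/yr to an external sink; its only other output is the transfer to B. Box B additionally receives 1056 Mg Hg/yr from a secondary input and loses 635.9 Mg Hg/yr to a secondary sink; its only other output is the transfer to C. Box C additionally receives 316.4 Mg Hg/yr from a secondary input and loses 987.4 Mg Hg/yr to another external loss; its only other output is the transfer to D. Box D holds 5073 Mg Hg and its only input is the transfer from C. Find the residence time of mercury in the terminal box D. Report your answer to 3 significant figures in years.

Box A: F(A→B) = (1323 + 970.4) − 556.7 = 1736.7 Mg Hg/yr.
Box B: F(B→C) = (1736.7 + 1056) − 635.9 = 2156.8 Mg Hg/yr.
Box C: F(C→D) = (2156.8 + 316.4) − 987.4 = 1485.8 Mg Hg/yr.
Box D throughput = its input = 1485.8 Mg Hg/yr; τ = 5073 / 1485.8 = 3.414 yr.

3.41 yr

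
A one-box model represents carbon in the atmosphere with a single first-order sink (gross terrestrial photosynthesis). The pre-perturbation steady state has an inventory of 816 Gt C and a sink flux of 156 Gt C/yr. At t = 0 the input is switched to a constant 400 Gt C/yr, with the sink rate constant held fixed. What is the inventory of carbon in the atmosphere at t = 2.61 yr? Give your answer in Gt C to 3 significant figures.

1320 Gt C

Residence time τ = M₀/F₀ = 5.231 yr. The eventual steady state is M_∞ = M₀·(F₁/F₀) = 816 × 400/156 = 2092.3 Gt C.
The anomaly ΔM(t) = M(t) − M_∞ decays as ΔM₀·e^(−t/τ) with ΔM₀ = 816 − 2092.3 = −1276 Gt C.
At t = 2.61 yr, e^(−t/τ) = e^(−0.4990) = 0.6072, so ΔM = −774.9 Gt C and M = 2092.3 − 774.9 = 1317.4 Gt C.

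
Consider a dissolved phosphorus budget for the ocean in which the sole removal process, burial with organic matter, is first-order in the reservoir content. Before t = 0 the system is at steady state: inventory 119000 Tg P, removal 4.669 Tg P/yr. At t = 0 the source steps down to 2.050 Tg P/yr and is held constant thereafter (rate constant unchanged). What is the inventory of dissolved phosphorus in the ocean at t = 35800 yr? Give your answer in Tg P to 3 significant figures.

68600 Tg P

The sink rate constant is k = F₀/M₀ = 4.669/119000 = 3.924×10^-5 yr⁻¹.
Solving dM/dt = F₁ − kM with M(0) = M₀ gives M(t) = F₁/k + (M₀ − F₁/k)·e^(−kt).
F₁/k = 2.050/3.924×10^-5 = 52249 Tg P; kt = 3.924×10^-5 × 35800 = 1.405, e^(−kt) = 0.2455.
M(35800) = 52249 + (119000 − 52249) × 0.2455 = 52249 + 16380 = 68634 Tg P.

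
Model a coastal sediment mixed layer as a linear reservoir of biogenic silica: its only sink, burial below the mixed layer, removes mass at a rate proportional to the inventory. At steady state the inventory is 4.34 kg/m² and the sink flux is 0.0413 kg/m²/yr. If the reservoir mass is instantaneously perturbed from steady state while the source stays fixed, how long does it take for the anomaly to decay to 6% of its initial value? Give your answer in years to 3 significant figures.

296 yr

For a linear reservoir the anomaly decays as exp(−t/τ) with τ = M/F = 4.34/0.0413 = 105.1 yr.
exp(−t/τ) = 0.06 ⇒ t = −τ ln(0.06) = 105.1 × 2.813 = 295.6 yr.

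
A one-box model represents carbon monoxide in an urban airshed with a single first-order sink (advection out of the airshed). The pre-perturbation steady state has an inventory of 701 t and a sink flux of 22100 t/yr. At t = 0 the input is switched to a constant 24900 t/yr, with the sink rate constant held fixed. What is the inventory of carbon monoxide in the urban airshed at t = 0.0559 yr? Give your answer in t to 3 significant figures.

775 t

τ = M₀/F₀ = 701/22100 = 0.03172 yr; rate constant k = 1/τ.
New steady state M_∞ = F₁/k = F₁·τ = 24900 × 0.03172 = 789.81 t.
M(t) = M_∞ + (M₀ − M_∞)·e^(−t/τ); t/τ = 0.0559/0.03172 = 1.762, so e^(−t/τ) = 0.1716.
M(t) = 789.81 − 88.81 × 0.1716 = 774.57 t.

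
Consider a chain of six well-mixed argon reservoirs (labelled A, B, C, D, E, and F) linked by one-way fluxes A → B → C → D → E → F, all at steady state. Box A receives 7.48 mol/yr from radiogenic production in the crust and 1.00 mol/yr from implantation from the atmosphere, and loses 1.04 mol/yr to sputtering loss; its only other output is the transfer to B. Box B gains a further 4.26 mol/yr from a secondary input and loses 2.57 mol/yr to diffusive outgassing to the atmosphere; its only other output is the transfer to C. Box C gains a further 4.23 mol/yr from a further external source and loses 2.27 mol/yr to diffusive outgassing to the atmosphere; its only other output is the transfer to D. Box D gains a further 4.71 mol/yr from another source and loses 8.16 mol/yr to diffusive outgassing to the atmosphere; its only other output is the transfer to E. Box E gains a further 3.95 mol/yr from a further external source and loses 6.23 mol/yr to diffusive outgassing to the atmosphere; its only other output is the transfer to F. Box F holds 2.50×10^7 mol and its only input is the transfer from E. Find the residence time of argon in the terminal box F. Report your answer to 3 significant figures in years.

Box A: F(A→B) = (7.48 + 1.00) − 1.04 = 7.4400 mol/yr.
Box B: F(B→C) = (7.4400 + 4.26) − 2.57 = 9.1300 mol/yr.
Box C: F(C→D) = (9.1300 + 4.23) − 2.27 = 11.090 mol/yr.
Box D: F(D→E) = (11.090 + 4.71) − 8.16 = 7.6400 mol/yr.
Box E: F(E→F) = (7.6400 + 3.95) − 6.23 = 5.3600 mol/yr.
Box F throughput = its input = 5.3600 mol/yr; τ = 2.50×10^7 / 5.3600 = 4.664×10^6 yr.

4.66×10^6 yr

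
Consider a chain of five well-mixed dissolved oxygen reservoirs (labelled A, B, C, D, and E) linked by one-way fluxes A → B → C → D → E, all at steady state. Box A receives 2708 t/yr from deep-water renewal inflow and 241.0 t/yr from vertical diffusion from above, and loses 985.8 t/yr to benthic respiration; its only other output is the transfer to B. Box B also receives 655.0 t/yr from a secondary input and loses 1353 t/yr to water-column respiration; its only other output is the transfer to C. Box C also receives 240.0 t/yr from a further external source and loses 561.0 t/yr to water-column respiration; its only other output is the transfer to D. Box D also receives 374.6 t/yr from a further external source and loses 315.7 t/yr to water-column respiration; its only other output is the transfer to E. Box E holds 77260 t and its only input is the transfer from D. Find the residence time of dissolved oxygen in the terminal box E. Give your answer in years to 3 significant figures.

77.0 yr

Box A: F(A→B) = (2708 + 241.0) − 985.8 = 1963.2 t/yr.
Box B: F(B→C) = (1963.2 + 655.0) − 1353 = 1265.2 t/yr.
Box C: F(C→D) = (1265.2 + 240.0) − 561.0 = 944.20 t/yr.
Box D: F(D→E) = (944.20 + 374.6) − 315.7 = 1003.1 t/yr.
Box E throughput = its input = 1003.1 t/yr; τ = 77260 / 1003.1 = 77.02 yr.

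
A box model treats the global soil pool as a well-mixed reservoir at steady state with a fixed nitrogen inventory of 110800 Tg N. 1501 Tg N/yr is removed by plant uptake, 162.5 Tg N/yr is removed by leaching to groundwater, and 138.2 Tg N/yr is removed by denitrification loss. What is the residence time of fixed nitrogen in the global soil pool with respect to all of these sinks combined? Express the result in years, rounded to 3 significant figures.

61.5 yr

Total removal flux = 1501 + 162.5 + 138.2 = 1801.7 Tg N/yr.
τ = M / ΣF_out = 110800 / 1801.7 = 61.50 yr.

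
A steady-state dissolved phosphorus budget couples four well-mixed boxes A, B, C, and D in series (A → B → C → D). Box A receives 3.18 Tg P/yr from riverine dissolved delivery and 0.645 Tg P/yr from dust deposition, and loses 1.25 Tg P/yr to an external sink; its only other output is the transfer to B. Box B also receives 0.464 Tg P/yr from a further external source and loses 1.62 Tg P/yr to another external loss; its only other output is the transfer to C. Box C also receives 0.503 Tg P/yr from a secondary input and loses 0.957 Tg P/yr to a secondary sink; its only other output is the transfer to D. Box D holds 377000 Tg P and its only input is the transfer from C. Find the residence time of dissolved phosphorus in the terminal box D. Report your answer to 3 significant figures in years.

Box A: F(A→B) = (3.18 + 0.645) − 1.25 = 2.5750 Tg P/yr.
Box B: F(B→C) = (2.5750 + 0.464) − 1.62 = 1.4190 Tg P/yr.
Box C: F(C→D) = (1.4190 + 0.503) − 0.957 = 0.96500 Tg P/yr.
Box D throughput = its input = 0.96500 Tg P/yr; τ = 377000 / 0.96500 = 390700 yr.

391000 yr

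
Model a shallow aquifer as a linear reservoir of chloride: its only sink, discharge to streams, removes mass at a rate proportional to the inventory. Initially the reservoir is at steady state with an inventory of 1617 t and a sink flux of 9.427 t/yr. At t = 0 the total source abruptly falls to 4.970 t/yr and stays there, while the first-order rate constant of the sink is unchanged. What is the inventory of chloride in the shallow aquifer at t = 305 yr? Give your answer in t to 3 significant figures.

Residence time τ = M₀/F₀ = 171.5 yr. The eventual steady state is M_∞ = M₀·(F₁/F₀) = 1617 × 4.970/9.427 = 852.50 t.
The anomaly ΔM(t) = M(t) − M_∞ decays as ΔM₀·e^(−t/τ) with ΔM₀ = 1617 − 852.50 = 764.5 t.
At t = 305 yr, e^(−t/τ) = e^(−1.778) = 0.1690, so ΔM = 129.2 t and M = 852.50 + 129.2 = 981.66 t.

982 t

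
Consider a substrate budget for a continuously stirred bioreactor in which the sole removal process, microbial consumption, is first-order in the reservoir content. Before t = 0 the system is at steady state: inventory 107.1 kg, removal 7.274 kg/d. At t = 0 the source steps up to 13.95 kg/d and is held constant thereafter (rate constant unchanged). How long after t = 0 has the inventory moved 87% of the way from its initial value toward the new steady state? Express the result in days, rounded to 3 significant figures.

τ = M₀/F₀ = 107.1/7.274 = 14.72 d.
The remaining gap fraction is e^(−t/τ); 87% covered ⇒ e^(−t/τ) = 0.130.
t = −τ ln(0.130) = 14.72 × 2.040 = 30.04 d.

30.0 d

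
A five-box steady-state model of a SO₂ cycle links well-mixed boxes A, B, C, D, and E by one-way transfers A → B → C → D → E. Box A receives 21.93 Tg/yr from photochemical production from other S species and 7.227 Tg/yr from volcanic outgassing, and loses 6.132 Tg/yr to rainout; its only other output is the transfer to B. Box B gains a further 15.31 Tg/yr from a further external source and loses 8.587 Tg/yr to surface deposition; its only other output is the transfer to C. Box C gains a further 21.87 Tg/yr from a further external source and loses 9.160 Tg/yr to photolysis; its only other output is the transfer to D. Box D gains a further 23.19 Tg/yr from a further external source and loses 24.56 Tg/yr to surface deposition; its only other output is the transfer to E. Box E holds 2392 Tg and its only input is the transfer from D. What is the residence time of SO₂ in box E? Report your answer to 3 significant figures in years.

Box A: F(A→B) = (21.93 + 7.227) − 6.132 = 23.025 Tg/yr.
Box B: F(B→C) = (23.025 + 15.31) − 8.587 = 29.748 Tg/yr.
Box C: F(C→D) = (29.748 + 21.87) − 9.160 = 42.458 Tg/yr.
Box D: F(D→E) = (42.458 + 23.19) − 24.56 = 41.088 Tg/yr.
Box E throughput = its input = 41.088 Tg/yr; τ = 2392 / 41.088 = 58.22 yr.

58.2 yr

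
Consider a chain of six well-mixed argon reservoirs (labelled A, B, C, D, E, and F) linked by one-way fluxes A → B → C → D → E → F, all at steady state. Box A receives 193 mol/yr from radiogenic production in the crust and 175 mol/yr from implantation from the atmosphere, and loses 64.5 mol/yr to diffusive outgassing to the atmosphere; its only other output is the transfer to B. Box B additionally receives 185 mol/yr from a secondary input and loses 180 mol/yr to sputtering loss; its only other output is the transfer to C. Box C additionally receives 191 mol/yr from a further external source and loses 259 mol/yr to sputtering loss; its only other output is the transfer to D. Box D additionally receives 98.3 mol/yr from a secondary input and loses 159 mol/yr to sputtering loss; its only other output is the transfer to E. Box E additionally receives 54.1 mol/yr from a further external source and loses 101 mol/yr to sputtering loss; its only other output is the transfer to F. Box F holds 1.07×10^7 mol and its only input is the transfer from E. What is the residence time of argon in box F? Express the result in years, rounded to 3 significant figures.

Box A: F(A→B) = (193 + 175) − 64.5 = 303.50 mol/yr.
Box B: F(B→C) = (303.50 + 185) − 180 = 308.50 mol/yr.
Box C: F(C→D) = (308.50 + 191) − 259 = 240.50 mol/yr.
Box D: F(D→E) = (240.50 + 98.3) − 159 = 179.80 mol/yr.
Box E: F(E→F) = (179.80 + 54.1) − 101 = 132.90 mol/yr.
Box F throughput = its input = 132.90 mol/yr; τ = 1.07×10^7 / 132.90 = 80510 yr.

80500 yr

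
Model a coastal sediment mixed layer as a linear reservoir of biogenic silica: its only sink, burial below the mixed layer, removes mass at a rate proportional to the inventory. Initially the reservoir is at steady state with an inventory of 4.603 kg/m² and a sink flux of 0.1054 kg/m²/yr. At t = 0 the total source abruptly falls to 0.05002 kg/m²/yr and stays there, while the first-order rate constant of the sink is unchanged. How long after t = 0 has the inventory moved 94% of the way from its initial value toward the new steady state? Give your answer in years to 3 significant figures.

123 yr

τ = M₀/F₀ = 4.603/0.1054 = 43.67 yr.
The remaining gap fraction is e^(−t/τ); 94% covered ⇒ e^(−t/τ) = 0.0600.
t = −τ ln(0.0600) = 43.67 × 2.813 = 122.9 yr.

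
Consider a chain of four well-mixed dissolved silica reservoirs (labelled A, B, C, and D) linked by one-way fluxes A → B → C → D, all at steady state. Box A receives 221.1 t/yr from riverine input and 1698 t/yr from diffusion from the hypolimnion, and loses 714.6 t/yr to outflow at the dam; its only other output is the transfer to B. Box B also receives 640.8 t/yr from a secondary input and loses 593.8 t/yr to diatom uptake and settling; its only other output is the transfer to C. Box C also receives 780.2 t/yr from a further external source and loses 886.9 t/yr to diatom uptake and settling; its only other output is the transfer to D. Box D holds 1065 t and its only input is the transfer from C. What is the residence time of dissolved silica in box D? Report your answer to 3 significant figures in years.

Box A: F(A→B) = (221.1 + 1698) − 714.6 = 1204.5 t/yr.
Box B: F(B→C) = (1204.5 + 640.8) − 593.8 = 1251.5 t/yr.
Box C: F(C→D) = (1251.5 + 780.2) − 886.9 = 1144.8 t/yr.
Box D throughput = its input = 1144.8 t/yr; τ = 1065 / 1144.8 = 0.9303 yr.

0.930 yr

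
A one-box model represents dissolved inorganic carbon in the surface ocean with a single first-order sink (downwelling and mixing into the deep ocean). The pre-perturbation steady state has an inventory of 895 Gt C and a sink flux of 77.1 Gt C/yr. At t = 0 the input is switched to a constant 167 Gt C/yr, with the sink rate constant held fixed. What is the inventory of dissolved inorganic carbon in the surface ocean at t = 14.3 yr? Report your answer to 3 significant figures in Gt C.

1630 Gt C

τ = M₀/F₀ = 895/77.1 = 11.61 yr; rate constant k = 1/τ.
New steady state M_∞ = F₁/k = F₁·τ = 167 × 11.61 = 1938.6 Gt C.
M(t) = M_∞ + (M₀ − M_∞)·e^(−t/τ); t/τ = 14.3/11.61 = 1.232, so e^(−t/τ) = 0.2917.
M(t) = 1938.6 − 1044 × 0.2917 = 1634.1 Gt C.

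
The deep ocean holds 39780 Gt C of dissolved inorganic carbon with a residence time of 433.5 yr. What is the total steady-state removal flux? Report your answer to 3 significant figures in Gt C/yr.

91.8 Gt C/yr

F = M / τ = 39780 / 433.5 = 91.76 Gt C/yr.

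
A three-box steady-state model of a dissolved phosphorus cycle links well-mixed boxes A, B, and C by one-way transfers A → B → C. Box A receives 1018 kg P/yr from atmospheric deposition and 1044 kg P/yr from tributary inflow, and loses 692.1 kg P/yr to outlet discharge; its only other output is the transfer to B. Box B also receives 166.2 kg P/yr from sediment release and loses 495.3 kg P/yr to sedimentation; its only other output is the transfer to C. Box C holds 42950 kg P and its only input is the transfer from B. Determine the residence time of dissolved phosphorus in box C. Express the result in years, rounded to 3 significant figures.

41.3 yr

Box A: F(A→B) = (1018 + 1044) − 692.1 = 1369.9 kg P/yr.
Box B: F(B→C) = (1369.9 + 166.2) − 495.3 = 1040.8 kg P/yr.
Box C throughput = its input = 1040.8 kg P/yr; τ = 42950 / 1040.8 = 41.27 yr.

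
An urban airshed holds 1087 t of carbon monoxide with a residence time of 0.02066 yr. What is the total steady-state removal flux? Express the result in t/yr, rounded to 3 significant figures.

52600 t/yr

F = M / τ = 1087 / 0.02066 = 52610 t/yr.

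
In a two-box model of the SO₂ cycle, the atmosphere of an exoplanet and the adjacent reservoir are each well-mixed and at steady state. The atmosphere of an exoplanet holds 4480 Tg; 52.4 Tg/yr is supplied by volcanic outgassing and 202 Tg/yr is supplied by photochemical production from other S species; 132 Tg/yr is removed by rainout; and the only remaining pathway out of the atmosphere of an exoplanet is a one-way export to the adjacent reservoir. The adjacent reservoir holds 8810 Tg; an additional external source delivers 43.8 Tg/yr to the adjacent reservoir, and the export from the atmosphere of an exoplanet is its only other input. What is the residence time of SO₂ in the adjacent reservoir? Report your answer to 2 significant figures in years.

53 yr

Balance the atmosphere of an exoplanet: ΣF_in = 52.4 + 202 = 254.40 Tg/yr.
Export to the adjacent reservoir = ΣF_in − (132) = 122.40 Tg/yr.
Total input to the adjacent reservoir = 122.40 + 43.8 = 166.20 Tg/yr; at steady state this equals its total output.
τ = M / F = 8810 / 166.20 = 53.01 yr.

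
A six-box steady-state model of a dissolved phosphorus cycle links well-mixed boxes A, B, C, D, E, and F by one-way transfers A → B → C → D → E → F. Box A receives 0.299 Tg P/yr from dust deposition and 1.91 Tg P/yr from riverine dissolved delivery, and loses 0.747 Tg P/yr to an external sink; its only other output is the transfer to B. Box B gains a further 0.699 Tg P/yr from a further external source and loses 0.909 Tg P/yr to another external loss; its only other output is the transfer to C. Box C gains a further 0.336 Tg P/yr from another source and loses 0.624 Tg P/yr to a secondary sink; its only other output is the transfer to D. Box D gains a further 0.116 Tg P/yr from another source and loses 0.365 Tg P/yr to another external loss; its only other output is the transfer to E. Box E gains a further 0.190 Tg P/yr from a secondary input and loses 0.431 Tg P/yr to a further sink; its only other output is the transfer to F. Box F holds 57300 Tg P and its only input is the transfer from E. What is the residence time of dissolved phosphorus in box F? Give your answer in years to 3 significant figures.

121000 yr

Box A: F(A→B) = (0.299 + 1.91) − 0.747 = 1.4620 Tg P/yr.
Box B: F(B→C) = (1.4620 + 0.699) − 0.909 = 1.2520 Tg P/yr.
Box C: F(C→D) = (1.2520 + 0.336) − 0.624 = 0.96400 Tg P/yr.
Box D: F(D→E) = (0.96400 + 0.116) − 0.365 = 0.71500 Tg P/yr.
Box E: F(E→F) = (0.71500 + 0.190) − 0.431 = 0.47400 Tg P/yr.
Box F throughput = its input = 0.47400 Tg P/yr; τ = 57300 / 0.47400 = 120900 yr.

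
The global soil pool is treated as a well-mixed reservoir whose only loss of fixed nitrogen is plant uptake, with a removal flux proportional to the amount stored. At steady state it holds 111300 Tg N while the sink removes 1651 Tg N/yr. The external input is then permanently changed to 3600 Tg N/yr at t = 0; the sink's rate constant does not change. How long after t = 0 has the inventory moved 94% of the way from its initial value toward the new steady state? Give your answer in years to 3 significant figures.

τ = M₀/F₀ = 111300/1651 = 67.41 yr.
The remaining gap fraction is e^(−t/τ); 94% covered ⇒ e^(−t/τ) = 0.0600.
t = −τ ln(0.0600) = 67.41 × 2.813 = 189.7 yr.

190 yr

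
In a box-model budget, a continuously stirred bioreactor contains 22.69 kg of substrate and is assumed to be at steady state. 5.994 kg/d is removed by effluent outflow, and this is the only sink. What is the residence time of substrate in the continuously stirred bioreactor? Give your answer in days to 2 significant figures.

τ = M / F = 22.69 / 5.994 = 3.785 d.

3.8 d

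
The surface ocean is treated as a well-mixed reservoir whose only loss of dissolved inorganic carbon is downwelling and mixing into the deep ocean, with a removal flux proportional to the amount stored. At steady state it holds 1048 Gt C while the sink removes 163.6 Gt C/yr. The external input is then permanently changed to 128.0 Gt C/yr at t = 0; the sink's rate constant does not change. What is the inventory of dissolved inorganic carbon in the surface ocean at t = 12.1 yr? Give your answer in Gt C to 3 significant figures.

Residence time τ = M₀/F₀ = 6.406 yr. The eventual steady state is M_∞ = M₀·(F₁/F₀) = 1048 × 128.0/163.6 = 819.95 Gt C.
The anomaly ΔM(t) = M(t) − M_∞ decays as ΔM₀·e^(−t/τ) with ΔM₀ = 1048 − 819.95 = 228.0 Gt C.
At t = 12.1 yr, e^(−t/τ) = e^(−1.889) = 0.1512, so ΔM = 34.49 Gt C and M = 819.95 + 34.49 = 854.44 Gt C.

854 Gt C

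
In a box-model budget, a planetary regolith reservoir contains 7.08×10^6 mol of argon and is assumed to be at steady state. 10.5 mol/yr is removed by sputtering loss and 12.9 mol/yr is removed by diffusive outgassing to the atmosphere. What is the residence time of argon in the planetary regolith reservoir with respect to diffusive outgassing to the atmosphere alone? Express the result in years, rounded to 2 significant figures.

Residence time with respect to a single sink: τ = M / F_sink.
τ = 7.08×10^6 / 12.9 = 548800 yr.

550000 yr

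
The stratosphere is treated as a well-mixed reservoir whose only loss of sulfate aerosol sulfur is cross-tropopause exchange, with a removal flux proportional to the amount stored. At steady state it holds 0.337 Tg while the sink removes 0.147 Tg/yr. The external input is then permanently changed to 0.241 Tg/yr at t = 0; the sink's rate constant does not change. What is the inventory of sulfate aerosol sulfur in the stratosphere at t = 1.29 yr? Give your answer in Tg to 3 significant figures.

The sink rate constant is k = F₀/M₀ = 0.147/0.337 = 0.4362 yr⁻¹.
Solving dM/dt = F₁ − kM with M(0) = M₀ gives M(t) = F₁/k + (M₀ − F₁/k)·e^(−kt).
F₁/k = 0.241/0.4362 = 0.55250 Tg; kt = 0.4362 × 1.29 = 0.5627, e^(−kt) = 0.5697.
M(1.29) = 0.55250 + (0.337 − 0.55250) × 0.5697 = 0.55250 − 0.1228 = 0.42973 Tg.

0.430 Tg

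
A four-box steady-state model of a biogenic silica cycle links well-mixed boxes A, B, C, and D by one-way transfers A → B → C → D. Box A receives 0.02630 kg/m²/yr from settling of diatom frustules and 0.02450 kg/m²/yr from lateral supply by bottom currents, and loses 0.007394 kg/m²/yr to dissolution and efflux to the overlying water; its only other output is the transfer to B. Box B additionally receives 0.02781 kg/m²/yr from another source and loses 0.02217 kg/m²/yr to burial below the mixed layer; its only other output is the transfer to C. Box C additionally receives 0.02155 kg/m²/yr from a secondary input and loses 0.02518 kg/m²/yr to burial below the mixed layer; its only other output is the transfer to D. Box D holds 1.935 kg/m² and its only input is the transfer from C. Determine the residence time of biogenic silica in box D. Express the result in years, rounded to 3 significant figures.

Box A: F(A→B) = (0.02630 + 0.02450) − 0.007394 = 0.043406 kg/m²/yr.
Box B: F(B→C) = (0.043406 + 0.02781) − 0.02217 = 0.049046 kg/m²/yr.
Box C: F(C→D) = (0.049046 + 0.02155) − 0.02518 = 0.045416 kg/m²/yr.
Box D throughput = its input = 0.045416 kg/m²/yr; τ = 1.935 / 0.045416 = 42.61 yr.

42.6 yr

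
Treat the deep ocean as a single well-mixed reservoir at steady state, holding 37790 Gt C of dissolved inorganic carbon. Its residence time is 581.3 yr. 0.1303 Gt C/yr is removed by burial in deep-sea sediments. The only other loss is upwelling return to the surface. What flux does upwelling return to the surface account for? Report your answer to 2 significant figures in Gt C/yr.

Total removal F = M/τ = 37790 / 581.3 = 65.01 Gt C/yr.
Upwelling return to the surface = F − (0.1303) = 65.01 − 0.1303 = 64.88 Gt C/yr.

65 Gt C/yr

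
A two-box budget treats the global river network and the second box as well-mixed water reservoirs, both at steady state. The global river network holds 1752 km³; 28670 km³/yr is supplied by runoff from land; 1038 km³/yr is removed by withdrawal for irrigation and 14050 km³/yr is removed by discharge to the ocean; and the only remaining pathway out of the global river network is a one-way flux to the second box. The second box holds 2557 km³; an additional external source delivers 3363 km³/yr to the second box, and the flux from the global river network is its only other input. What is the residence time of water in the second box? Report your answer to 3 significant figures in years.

0.151 yr

Balance the global river network: ΣF_in = 28670 km³/yr.
Flux to the second box = ΣF_in − (1038 + 14050) = 13582 km³/yr.
Total input to the second box = 13582 + 3363 = 16945 km³/yr; at steady state this equals its total output.
τ = M / F = 2557 / 16945 = 0.1509 yr.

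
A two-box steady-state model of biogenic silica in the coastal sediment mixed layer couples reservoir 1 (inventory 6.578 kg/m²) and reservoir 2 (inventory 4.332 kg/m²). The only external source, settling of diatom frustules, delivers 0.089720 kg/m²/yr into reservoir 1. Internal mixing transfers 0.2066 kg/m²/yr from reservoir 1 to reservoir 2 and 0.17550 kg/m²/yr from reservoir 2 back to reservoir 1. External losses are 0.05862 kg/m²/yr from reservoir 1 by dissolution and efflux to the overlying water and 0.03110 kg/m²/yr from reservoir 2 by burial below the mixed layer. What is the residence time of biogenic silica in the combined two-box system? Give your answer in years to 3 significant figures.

For the system as a whole, the A↔B exchange is internal and contributes nothing to the throughput; only the external sinks remove mass.
M_total = 6.578 + 4.332 = 10.910 kg/m².
ΣF_external_out = 0.05862 + 0.03110 = 0.089720 kg/m²/yr.
τ = M_total / ΣF_ext = 10.910 / 0.089720 = 121.6 yr.

122 yr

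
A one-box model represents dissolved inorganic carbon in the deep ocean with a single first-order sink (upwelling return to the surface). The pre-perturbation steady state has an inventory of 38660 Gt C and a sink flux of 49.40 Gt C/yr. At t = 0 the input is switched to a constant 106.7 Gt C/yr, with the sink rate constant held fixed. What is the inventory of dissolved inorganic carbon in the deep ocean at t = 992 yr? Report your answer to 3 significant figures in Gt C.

The sink rate constant is k = F₀/M₀ = 49.40/38660 = 0.001278 yr⁻¹.
Solving dM/dt = F₁ − kM with M(0) = M₀ gives M(t) = F₁/k + (M₀ − F₁/k)·e^(−kt).
F₁/k = 106.7/0.001278 = 83502 Gt C; kt = 0.001278 × 992 = 1.268, e^(−kt) = 0.2815.
M(992) = 83502 + (38660 − 83502) × 0.2815 = 83502 − 12620 = 70879 Gt C.

70900 Gt C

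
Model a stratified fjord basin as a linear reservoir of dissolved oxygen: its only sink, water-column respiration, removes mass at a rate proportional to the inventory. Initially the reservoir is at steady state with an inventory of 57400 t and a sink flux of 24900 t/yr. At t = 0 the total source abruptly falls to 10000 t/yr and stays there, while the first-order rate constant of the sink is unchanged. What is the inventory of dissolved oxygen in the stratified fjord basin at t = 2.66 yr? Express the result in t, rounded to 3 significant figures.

33900 t

τ = M₀/F₀ = 57400/24900 = 2.305 yr; rate constant k = 1/τ.
New steady state M_∞ = F₁/k = F₁·τ = 10000 × 2.305 = 23052 t.
M(t) = M_∞ + (M₀ − M_∞)·e^(−t/τ); t/τ = 2.66/2.305 = 1.154, so e^(−t/τ) = 0.3154.
M(t) = 23052 + 34350 × 0.3154 = 33886 t.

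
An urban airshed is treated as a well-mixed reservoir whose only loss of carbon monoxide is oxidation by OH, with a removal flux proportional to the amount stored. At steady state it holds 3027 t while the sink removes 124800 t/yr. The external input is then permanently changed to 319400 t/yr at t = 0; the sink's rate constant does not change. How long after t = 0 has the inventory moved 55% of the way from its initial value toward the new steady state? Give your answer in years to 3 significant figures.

τ = M₀/F₀ = 3027/124800 = 0.02425 yr.
The remaining gap fraction is e^(−t/τ); 55% covered ⇒ e^(−t/τ) = 0.450.
t = −τ ln(0.450) = 0.02425 × 0.7985 = 0.01937 yr.

0.0194 yr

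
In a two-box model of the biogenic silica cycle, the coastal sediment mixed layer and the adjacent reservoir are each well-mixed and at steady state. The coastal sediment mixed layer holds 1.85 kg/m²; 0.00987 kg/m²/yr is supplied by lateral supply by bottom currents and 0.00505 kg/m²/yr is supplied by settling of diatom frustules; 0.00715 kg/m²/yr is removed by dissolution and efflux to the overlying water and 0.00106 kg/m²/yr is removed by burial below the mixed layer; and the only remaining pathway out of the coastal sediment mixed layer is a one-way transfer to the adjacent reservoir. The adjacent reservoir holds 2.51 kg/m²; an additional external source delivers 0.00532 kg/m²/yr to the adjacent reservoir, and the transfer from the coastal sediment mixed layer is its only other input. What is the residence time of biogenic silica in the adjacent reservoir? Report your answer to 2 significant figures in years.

210 yr

Balance the coastal sediment mixed layer: ΣF_in = 0.00987 + 0.00505 = 0.014920 kg/m²/yr.
Transfer to the adjacent reservoir = ΣF_in − (0.00715 + 0.00106) = 0.0067100 kg/m²/yr.
Total input to the adjacent reservoir = 0.0067100 + 0.00532 = 0.012030 kg/m²/yr; at steady state this equals its total output.
τ = M / F = 2.51 / 0.012030 = 208.6 yr.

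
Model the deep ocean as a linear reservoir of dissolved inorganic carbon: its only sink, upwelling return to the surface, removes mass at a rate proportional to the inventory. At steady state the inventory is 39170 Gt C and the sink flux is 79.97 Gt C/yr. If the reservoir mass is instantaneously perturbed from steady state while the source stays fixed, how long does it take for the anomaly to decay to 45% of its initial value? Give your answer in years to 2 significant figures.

For a linear reservoir the anomaly decays as exp(−t/τ) with τ = M/F = 39170/79.97 = 489.8 yr.
exp(−t/τ) = 0.45 ⇒ t = −τ ln(0.45) = 489.8 × 0.7985 = 391.1 yr.

390 yr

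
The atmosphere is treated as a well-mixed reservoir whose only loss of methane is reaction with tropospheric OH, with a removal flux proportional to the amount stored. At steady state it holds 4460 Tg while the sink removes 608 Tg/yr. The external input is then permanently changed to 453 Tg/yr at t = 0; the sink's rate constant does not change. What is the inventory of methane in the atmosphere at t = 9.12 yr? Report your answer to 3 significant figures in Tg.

3650 Tg

The sink rate constant is k = F₀/M₀ = 608/4460 = 0.1363 yr⁻¹.
Solving dM/dt = F₁ − kM with M(0) = M₀ gives M(t) = F₁/k + (M₀ − F₁/k)·e^(−kt).
F₁/k = 453/0.1363 = 3323.0 Tg; kt = 0.1363 × 9.12 = 1.243, e^(−kt) = 0.2884.
M(9.12) = 3323.0 + (4460 − 3323.0) × 0.2884 = 3323.0 + 328.0 = 3651.0 Tg.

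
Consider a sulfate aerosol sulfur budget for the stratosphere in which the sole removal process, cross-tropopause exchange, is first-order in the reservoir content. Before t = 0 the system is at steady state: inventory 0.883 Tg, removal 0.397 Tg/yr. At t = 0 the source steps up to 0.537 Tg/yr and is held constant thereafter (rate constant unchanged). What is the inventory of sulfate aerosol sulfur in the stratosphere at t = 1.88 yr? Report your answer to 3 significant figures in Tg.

Residence time τ = M₀/F₀ = 2.224 yr. The eventual steady state is M_∞ = M₀·(F₁/F₀) = 0.883 × 0.537/0.397 = 1.1944 Tg.
The anomaly ΔM(t) = M(t) − M_∞ decays as ΔM₀·e^(−t/τ) with ΔM₀ = 0.883 − 1.1944 = −0.3114 Tg.
At t = 1.88 yr, e^(−t/τ) = e^(−0.8453) = 0.4294, so ΔM = −0.1337 Tg and M = 1.1944 − 0.1337 = 1.0607 Tg.

1.06 Tg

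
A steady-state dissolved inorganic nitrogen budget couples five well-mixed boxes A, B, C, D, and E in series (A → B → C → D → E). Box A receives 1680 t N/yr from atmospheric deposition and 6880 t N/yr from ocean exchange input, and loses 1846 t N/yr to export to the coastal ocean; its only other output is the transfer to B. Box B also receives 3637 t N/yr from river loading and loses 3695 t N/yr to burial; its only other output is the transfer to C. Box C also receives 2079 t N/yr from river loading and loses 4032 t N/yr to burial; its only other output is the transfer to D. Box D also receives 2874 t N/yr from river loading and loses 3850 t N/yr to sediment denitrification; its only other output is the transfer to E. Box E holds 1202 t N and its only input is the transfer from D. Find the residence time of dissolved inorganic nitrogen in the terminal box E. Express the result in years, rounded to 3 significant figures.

Box A: F(A→B) = (1680 + 6880) − 1846 = 6714.0 t N/yr.
Box B: F(B→C) = (6714.0 + 3637) − 3695 = 6656.0 t N/yr.
Box C: F(C→D) = (6656.0 + 2079) − 4032 = 4703.0 t N/yr.
Box D: F(D→E) = (4703.0 + 2874) − 3850 = 3727.0 t N/yr.
Box E throughput = its input = 3727.0 t N/yr; τ = 1202 / 3727.0 = 0.3225 yr.

0.323 yr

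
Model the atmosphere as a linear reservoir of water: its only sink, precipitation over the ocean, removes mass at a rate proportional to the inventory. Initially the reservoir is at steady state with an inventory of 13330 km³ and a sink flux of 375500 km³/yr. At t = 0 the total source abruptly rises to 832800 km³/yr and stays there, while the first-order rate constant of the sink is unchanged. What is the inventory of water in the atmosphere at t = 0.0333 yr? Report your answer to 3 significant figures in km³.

23200 km³

The sink rate constant is k = F₀/M₀ = 375500/13330 = 28.17 yr⁻¹.
Solving dM/dt = F₁ − kM with M(0) = M₀ gives M(t) = F₁/k + (M₀ − F₁/k)·e^(−kt).
F₁/k = 832800/28.17 = 29564 km³; kt = 28.17 × 0.0333 = 0.9380, e^(−kt) = 0.3914.
M(0.0333) = 29564 + (13330 − 29564) × 0.3914 = 29564 − 6354 = 23210 km³.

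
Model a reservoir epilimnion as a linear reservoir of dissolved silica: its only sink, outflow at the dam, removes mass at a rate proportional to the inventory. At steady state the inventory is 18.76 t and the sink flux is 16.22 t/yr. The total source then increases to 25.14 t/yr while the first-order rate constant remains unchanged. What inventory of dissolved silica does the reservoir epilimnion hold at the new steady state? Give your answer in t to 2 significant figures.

29 t

Rate constant k = F/M = 16.22 / 18.76 = 0.8646 yr⁻¹.
At the new steady state, source = k·M_new ⇒ M_new = 25.14 / 0.8646 = 29.08 t.
(Equivalently M_new = M × F_new/F_old = 18.76 × 25.14/16.22.)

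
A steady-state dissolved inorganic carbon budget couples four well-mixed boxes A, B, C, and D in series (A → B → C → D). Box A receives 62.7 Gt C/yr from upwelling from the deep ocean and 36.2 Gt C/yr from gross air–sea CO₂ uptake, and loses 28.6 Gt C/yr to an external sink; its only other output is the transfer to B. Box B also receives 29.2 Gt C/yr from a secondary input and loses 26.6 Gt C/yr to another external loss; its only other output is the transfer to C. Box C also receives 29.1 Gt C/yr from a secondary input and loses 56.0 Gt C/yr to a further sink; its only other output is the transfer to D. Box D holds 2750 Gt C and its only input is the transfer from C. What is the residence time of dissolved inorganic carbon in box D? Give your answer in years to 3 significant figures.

59.8 yr

Box A: F(A→B) = (62.7 + 36.2) − 28.6 = 70.300 Gt C/yr.
Box B: F(B→C) = (70.300 + 29.2) − 26.6 = 72.900 Gt C/yr.
Box C: F(C→D) = (72.900 + 29.1) − 56.0 = 46.000 Gt C/yr.
Box D throughput = its input = 46.000 Gt C/yr; τ = 2750 / 46.000 = 59.78 yr.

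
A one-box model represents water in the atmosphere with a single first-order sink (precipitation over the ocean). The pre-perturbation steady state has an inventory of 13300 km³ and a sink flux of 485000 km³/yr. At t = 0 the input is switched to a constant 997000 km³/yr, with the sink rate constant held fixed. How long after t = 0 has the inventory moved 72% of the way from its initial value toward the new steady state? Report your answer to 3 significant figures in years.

0.0349 yr

τ = M₀/F₀ = 13300/485000 = 0.02742 yr.
The remaining gap fraction is e^(−t/τ); 72% covered ⇒ e^(−t/τ) = 0.280.
t = −τ ln(0.280) = 0.02742 × 1.273 = 0.03491 yr.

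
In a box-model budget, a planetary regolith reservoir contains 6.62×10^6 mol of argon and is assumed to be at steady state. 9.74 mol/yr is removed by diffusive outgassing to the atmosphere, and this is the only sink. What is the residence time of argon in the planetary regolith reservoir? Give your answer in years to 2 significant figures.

τ = M / F = 6.62×10^6 / 9.74 = 679700 yr.

680000 yr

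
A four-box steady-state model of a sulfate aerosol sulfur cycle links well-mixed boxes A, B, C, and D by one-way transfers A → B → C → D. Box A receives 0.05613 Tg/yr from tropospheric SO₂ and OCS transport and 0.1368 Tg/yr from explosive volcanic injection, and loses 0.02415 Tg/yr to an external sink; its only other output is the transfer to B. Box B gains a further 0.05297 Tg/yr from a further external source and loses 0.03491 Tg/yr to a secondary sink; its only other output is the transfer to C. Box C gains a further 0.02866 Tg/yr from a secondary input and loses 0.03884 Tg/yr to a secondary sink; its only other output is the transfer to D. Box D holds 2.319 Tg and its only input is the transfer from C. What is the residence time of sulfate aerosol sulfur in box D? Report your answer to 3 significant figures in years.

Box A: F(A→B) = (0.05613 + 0.1368) − 0.02415 = 0.16878 Tg/yr.
Box B: F(B→C) = (0.16878 + 0.05297) − 0.03491 = 0.18684 Tg/yr.
Box C: F(C→D) = (0.18684 + 0.02866) − 0.03884 = 0.17666 Tg/yr.
Box D throughput = its input = 0.17666 Tg/yr; τ = 2.319 / 0.17666 = 13.13 yr.

13.1 yr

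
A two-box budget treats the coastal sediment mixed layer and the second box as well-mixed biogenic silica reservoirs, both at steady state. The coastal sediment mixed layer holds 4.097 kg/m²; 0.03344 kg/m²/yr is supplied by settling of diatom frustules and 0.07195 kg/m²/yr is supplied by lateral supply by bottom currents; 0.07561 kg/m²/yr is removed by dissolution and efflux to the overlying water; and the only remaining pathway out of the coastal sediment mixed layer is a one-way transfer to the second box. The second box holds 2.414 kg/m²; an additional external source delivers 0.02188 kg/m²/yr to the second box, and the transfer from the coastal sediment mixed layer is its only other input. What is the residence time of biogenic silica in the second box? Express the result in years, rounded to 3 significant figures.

Balance the coastal sediment mixed layer: ΣF_in = 0.03344 + 0.07195 = 0.10539 kg/m²/yr.
Transfer to the second box = ΣF_in − (0.07561) = 0.029780 kg/m²/yr.
Total input to the second box = 0.029780 + 0.02188 = 0.051660 kg/m²/yr; at steady state this equals its total output.
τ = M / F = 2.414 / 0.051660 = 46.73 yr.

46.7 yr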